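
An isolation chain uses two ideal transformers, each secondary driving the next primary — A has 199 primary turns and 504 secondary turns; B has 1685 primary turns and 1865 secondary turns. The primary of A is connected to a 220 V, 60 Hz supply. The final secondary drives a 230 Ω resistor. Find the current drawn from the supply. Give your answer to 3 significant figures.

After A: V = 220.00 × 504/199 = 557.19 V.
After B: V = 557.19 × 1865/1685 = 616.71 V.
I_load = 616.71/230 = 2.6813 A, so P_out = 616.71 × 2.6813 = 1653.6 W.
All ideal ⇒ P_in = P_out, so I_supply = 1653.6/220 = 7.52 A.

I_supply ≈ 7.52 A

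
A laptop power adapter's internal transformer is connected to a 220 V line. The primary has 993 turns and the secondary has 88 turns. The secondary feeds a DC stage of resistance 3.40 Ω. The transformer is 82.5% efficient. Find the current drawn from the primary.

I_p ≈ 0.616 A

V_s = 220 × 88/993 = 19.496 V.
I_s = V_s/R = 19.496/3.40 = 5.7343 A.
P_out = V_s I_s = 19.496 × 5.7343 = 111.80 W.
P_in = P_out/η = 111.80/0.825 = 135.51 W.
I_p = P_in/V_p = 135.51/220 = 0.616 A.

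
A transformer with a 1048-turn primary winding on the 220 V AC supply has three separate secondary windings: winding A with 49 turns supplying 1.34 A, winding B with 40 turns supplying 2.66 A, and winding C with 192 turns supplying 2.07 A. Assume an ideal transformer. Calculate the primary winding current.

V_A = 220 × 49/1048 = 10.286 V; V_B = 220 × 40/1048 = 8.3969 V; V_C = 220 × 192/1048 = 40.305 V.
P_out = V_A I_A + V_B I_B + V_C I_C = 10.286×1.34 + 8.3969×2.66 + 40.305×2.07 = 13.784 + 22.336 + 83.432 = 119.55 W.
Ideal ⇒ P_in = P_out, so I_p = P_out/V_p = 119.55/220 = 0.543 A.

I_p ≈ 0.543 A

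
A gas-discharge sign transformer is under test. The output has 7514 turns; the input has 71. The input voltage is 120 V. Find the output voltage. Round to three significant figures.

V_out ≈ 12700 V

V_out/V_in = N_out/N_in, so V_out = 120 × 7514/71 = 12700 V.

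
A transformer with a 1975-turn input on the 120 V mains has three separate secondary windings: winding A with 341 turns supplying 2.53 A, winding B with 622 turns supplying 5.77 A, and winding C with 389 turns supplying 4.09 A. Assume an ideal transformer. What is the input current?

I_in ≈ 3.06 A

V_A = 120 × 341/1975 = 20.719 V; V_B = 120 × 622/1975 = 37.792 V; V_C = 120 × 389/1975 = 23.635 V.
P_out = V_A I_A + V_B I_B + V_C I_C = 20.719×2.53 + 37.792×5.77 + 23.635×4.09 = 52.419 + 218.06 + 96.669 = 367.15 W.
Ideal ⇒ P_in = P_out, so I_in = P_out/V_in = 367.15/120 = 3.06 A.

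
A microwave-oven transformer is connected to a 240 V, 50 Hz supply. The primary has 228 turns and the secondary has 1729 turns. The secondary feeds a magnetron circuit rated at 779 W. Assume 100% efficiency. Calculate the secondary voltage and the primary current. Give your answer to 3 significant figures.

V_s = V_p × N_s/N_p = 240 × 1729/228 = 1820.0 V.
I_s = P/V_s = 779/1820.0 = 0.42802 A.
I_p = I_s × N_s/N_p = 0.42802 × 1729/228 = 3.25 A.

V_s ≈ 1820 V, I_p ≈ 3.25 A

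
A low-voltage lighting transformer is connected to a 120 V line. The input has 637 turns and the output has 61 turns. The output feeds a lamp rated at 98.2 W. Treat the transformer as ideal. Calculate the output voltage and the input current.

V_out = V_in × N_out/N_in = 120 × 61/637 = 11.491 V.
I_out = P/V_out = 98.2/11.491 = 8.5455 A.
I_in = I_out × N_out/N_in = 8.5455 × 61/637 = 0.818 A.

V_out ≈ 11.5 V, I_in ≈ 0.818 A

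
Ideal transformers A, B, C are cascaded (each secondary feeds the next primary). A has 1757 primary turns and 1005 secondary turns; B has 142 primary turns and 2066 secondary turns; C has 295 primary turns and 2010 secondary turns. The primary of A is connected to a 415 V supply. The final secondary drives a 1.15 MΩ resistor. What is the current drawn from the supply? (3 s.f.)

I_supply ≈ 1.16 A

After A: V = 415.00 × 1005/1757 = 237.38 V.
After B: V = 237.38 × 2066/142 = 3453.7 V.
After C: V = 3453.7 × 2010/295 = 23532 V.
I_load = 23532/(1.15×10^6) = 0.020463 A, so P_out = 23532 × 0.020463 = 481.53 W.
All ideal ⇒ P_in = P_out, so I_supply = 481.53/415 = 1.16 A.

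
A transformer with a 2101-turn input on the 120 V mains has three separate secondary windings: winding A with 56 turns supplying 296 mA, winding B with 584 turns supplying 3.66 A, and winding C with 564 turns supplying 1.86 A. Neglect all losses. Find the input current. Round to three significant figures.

I_in ≈ 1.52 A

V_A = 120 × 56/2101 = 3.1985 V; V_B = 120 × 584/2101 = 33.356 V; V_C = 120 × 564/2101 = 32.213 V.
P_out = V_A I_A + V_B I_B + V_C I_C = 3.1985×0.296 + 33.356×3.66 + 32.213×1.86 = 0.94675 + 122.08 + 59.917 = 182.94 W.
Ideal ⇒ P_in = P_out, so I_in = P_out/V_in = 182.94/120 = 1.52 A.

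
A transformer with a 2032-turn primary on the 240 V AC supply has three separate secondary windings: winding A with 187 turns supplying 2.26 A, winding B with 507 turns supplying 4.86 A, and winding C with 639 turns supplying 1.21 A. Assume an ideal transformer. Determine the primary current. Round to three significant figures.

V_A = 240 × 187/2032 = 22.087 V; V_B = 240 × 507/2032 = 59.882 V; V_C = 240 × 639/2032 = 75.472 V.
P_out = V_A I_A + V_B I_B + V_C I_C = 22.087×2.26 + 59.882×4.86 + 75.472×1.21 = 49.916 + 291.03 + 91.322 = 432.26 W.
Ideal ⇒ P_in = P_out, so I_p = P_out/V_p = 432.26/240 = 1.80 A.

I_p ≈ 1.80 A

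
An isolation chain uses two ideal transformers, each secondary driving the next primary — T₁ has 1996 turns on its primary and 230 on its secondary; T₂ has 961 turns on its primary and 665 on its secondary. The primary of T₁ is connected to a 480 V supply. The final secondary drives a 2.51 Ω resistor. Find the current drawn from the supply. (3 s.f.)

I_supply ≈ 1.22 A

After T₁: V = 480.00 × 230/1996 = 55.311 V.
After T₂: V = 55.311 × 665/961 = 38.274 V.
I_load = 38.274/2.51 = 15.249 A, so P_out = 38.274 × 15.249 = 583.63 W.
All ideal ⇒ P_in = P_out, so I_supply = 583.63/480 = 1.22 A.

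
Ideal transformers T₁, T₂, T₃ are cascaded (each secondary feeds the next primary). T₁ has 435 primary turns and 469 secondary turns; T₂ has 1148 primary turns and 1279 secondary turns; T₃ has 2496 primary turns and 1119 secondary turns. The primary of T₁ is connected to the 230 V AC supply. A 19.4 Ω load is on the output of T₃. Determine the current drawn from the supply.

I_supply ≈ 3.44 A

Secondary of T₁: V = 230.00 × 469/435 = 247.98 V.
Secondary of T₂: V = 247.98 × 1279/1148 = 276.27 V.
Secondary of T₃: V = 276.27 × 1119/2496 = 123.86 V.
I_load = 123.86/19.4 = 6.3845 A, so P_out = 123.86 × 6.3845 = 790.77 W.
All ideal ⇒ P_in = P_out, so I_supply = 790.77/230 = 3.44 A.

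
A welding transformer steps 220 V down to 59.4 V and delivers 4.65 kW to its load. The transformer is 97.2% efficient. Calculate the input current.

P_in = P_out/η = 4650/0.972 = 4784.0 W.
I_in = P_in/V_in = 4784.0/220 = 21.7 A.

I_in ≈ 21.7 A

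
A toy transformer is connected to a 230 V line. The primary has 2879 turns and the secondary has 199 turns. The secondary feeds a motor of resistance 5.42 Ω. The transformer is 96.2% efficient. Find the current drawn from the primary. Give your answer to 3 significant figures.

V_s = 230 × 199/2879 = 15.898 V.
I_s = V_s/R = 15.898/5.42 = 2.9332 A.
P_out = V_s I_s = 15.898 × 2.9332 = 46.631 W.
P_in = P_out/η = 46.631/0.962 = 48.473 W.
I_p = P_in/V_p = 48.473/230 = 0.211 A.

I_p ≈ 0.211 A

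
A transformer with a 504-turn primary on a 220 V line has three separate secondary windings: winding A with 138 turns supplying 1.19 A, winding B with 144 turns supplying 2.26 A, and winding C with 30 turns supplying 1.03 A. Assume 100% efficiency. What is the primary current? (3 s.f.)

V_A = 220 × 138/504 = 60.238 V; V_B = 220 × 144/504 = 62.857 V; V_C = 220 × 30/504 = 13.095 V.
P_out = V_A I_A + V_B I_B + V_C I_C = 60.238×1.19 + 62.857×2.26 + 13.095×1.03 = 71.683 + 142.06 + 13.488 = 227.23 W.
Ideal ⇒ P_in = P_out, so I_p = P_out/V_p = 227.23/220 = 1.03 A.

I_p ≈ 1.03 A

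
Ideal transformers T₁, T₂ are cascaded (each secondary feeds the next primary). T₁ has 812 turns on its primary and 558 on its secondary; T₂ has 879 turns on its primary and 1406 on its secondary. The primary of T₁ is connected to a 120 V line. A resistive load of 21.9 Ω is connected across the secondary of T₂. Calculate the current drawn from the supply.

After T₁: V = 120.00 × 558/812 = 82.463 V.
After T₂: V = 82.463 × 1406/879 = 131.90 V.
I_load = 131.90/21.9 = 6.0230 A, so P_out = 131.90 × 6.0230 = 794.45 W.
All ideal ⇒ P_in = P_out, so I_supply = 794.45/120 = 6.62 A.

I_supply ≈ 6.62 A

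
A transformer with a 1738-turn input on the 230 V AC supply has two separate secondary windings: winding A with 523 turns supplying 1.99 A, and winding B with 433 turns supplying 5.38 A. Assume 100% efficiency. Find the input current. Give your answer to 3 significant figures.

V_A = 230 × 523/1738 = 69.212 V; V_B = 230 × 433/1738 = 57.301 V.
P_out = V_A I_A + V_B I_B = 69.212×1.99 + 57.301×5.38 = 137.73 + 308.28 = 446.01 W.
Ideal ⇒ P_in = P_out, so I_in = P_out/V_in = 446.01/230 = 1.94 A.

I_in ≈ 1.94 A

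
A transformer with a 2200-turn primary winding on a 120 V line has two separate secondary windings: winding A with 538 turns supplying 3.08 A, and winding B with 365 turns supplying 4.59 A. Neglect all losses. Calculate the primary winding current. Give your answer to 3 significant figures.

V_A = 120 × 538/2200 = 29.345 V; V_B = 120 × 365/2200 = 19.909 V.
P_out = V_A I_A + V_B I_B = 29.345×3.08 + 19.909×4.59 = 90.384 + 91.383 = 181.77 W.
Ideal ⇒ P_in = P_out, so I_p = P_out/V_p = 181.77/120 = 1.51 A.

I_p ≈ 1.51 A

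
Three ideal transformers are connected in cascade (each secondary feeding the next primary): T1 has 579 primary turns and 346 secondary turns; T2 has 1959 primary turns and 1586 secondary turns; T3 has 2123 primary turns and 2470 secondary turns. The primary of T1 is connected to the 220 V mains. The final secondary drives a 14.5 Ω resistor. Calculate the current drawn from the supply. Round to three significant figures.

After T1: V = 220.00 × 346/579 = 131.47 V.
After T2: V = 131.47 × 1586/1959 = 106.44 V.
After T3: V = 106.44 × 2470/2123 = 123.83 V.
I_load = 123.83/14.5 = 8.5402 A, so P_out = 123.83 × 8.5402 = 1057.6 W.
All ideal ⇒ P_in = P_out, so I_supply = 1057.6/220 = 4.81 A.

I_supply ≈ 4.81 A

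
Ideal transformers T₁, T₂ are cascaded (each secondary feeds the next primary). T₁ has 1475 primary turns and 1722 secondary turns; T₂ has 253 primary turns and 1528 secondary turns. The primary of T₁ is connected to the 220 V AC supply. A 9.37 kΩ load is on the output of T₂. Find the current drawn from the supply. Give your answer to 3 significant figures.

Secondary of T₁: V = 220.00 × 1722/1475 = 256.84 V.
Secondary of T₂: V = 256.84 × 1528/253 = 1551.2 V.
I_load = 1551.2/9370 = 0.16555 A, so P_out = 1551.2 × 0.16555 = 256.80 W.
All ideal ⇒ P_in = P_out, so I_supply = 256.80/220 = 1.17 A.

I_supply ≈ 1.17 A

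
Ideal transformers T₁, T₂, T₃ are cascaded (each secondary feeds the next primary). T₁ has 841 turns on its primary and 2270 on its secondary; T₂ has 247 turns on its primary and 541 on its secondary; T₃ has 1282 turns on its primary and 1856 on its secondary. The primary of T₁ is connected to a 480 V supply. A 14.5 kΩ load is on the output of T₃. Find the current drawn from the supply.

I_supply ≈ 2.43 A

Secondary of T₁: V = 480.00 × 2270/841 = 1295.6 V.
Secondary of T₂: V = 1295.6 × 541/247 = 2837.7 V.
Secondary of T₃: V = 2837.7 × 1856/1282 = 4108.3 V.
I_load = 4108.3/14500 = 0.28333 A, so P_out = 4108.3 × 0.28333 = 1164.0 W.
All ideal ⇒ P_in = P_out, so I_supply = 1164.0/480 = 2.43 A.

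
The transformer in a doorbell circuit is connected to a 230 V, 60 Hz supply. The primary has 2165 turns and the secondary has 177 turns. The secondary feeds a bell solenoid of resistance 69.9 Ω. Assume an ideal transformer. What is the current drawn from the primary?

V_s = V_p × N_s/N_p = 230 × 177/2165 = 18.804 V.
I_s = V_s/R = 18.804/69.9 = 0.26901 A.
For an ideal transformer I_p N_p = I_s N_s, so I_p = 0.26901 × 177/2165 = 0.0220 A.

I_p ≈ 0.0220 A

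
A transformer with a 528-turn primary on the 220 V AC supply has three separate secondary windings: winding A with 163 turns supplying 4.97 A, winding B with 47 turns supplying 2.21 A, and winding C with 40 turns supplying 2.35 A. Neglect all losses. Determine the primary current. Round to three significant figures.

V_A = 220 × 163/528 = 67.917 V; V_B = 220 × 47/528 = 19.583 V; V_C = 220 × 40/528 = 16.667 V.
P_out = V_A I_A + V_B I_B + V_C I_C = 67.917×4.97 + 19.583×2.21 + 16.667×2.35 = 337.55 + 43.279 + 39.167 = 419.99 W.
Ideal ⇒ P_in = P_out, so I_p = P_out/V_p = 419.99/220 = 1.91 A.

I_p ≈ 1.91 A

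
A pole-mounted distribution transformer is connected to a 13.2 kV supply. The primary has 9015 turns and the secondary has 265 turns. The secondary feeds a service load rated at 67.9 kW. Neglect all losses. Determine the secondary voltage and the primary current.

V_s = V_p × N_s/N_p = 13200 × 265/9015 = 388.02 V.
I_s = P/V_s = 67900/388.02 = 174.99 A.
I_p = I_s × N_s/N_p = 174.99 × 265/9015 = 5.14 A.

V_s ≈ 388 V, I_p ≈ 5.14 A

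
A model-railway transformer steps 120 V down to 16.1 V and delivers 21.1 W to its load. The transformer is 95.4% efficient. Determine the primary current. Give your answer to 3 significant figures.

I_p ≈ 0.184 A

P_in = P_out/η = 21.1/0.954 = 22.117 W.
I_p = P_in/V_p = 22.117/120 = 0.184 A.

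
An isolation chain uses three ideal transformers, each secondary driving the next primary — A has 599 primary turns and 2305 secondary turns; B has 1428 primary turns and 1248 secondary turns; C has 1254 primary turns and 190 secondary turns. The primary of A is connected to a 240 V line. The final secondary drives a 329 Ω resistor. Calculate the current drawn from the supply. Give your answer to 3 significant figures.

I_supply ≈ 0.189 A

After A: V = 240.00 × 2305/599 = 923.54 V.
After B: V = 923.54 × 1248/1428 = 807.13 V.
After C: V = 807.13 × 190/1254 = 122.29 V.
I_load = 122.29/329 = 0.37171 A, so P_out = 122.29 × 0.37171 = 45.457 W.
All ideal ⇒ P_in = P_out, so I_supply = 45.457/240 = 0.189 A.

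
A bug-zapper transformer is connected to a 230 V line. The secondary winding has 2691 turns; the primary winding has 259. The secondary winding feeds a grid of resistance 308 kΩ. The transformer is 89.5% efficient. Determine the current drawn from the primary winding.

V_s = 230 × 2691/259 = 2389.7 V.
I_s = V_s/R = 2389.7/308000 = 0.0077587 A.
P_out = V_s I_s = 2389.7 × 0.0077587 = 18.541 W.
P_in = P_out/η = 18.541/0.895 = 20.716 W.
I_p = P_in/V_p = 20.716/230 = 0.0901 A.

I_p ≈ 0.0901 A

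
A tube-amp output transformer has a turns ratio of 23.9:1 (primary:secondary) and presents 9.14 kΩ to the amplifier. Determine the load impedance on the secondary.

Z_s ≈ 16.0 Ω

Z_s = Z_p/(N_p/N_s)² = 9140/23.9² = 16.0 Ω.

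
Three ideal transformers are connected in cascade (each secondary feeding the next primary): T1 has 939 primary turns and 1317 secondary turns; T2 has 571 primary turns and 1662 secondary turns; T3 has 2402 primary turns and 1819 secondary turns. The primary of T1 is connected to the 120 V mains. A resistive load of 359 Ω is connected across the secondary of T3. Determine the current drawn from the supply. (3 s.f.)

Secondary of T1: V = 120.00 × 1317/939 = 168.31 V.
Secondary of T2: V = 168.31 × 1662/571 = 489.89 V.
Secondary of T3: V = 489.89 × 1819/2402 = 370.98 V.
I_load = 370.98/359 = 1.0334 A, so P_out = 370.98 × 1.0334 = 383.37 W.
All ideal ⇒ P_in = P_out, so I_supply = 383.37/120 = 3.19 A.

I_supply ≈ 3.19 A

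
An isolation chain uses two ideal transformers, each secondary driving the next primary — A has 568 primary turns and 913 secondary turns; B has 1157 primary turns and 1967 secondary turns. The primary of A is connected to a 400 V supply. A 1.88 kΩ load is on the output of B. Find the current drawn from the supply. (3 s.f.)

I_supply ≈ 1.59 A

After A: V = 400.00 × 913/568 = 642.96 V.
After B: V = 642.96 × 1967/1157 = 1093.1 V.
I_load = 1093.1/1880 = 0.58143 A, so P_out = 1093.1 × 0.58143 = 635.55 W.
All ideal ⇒ P_in = P_out, so I_supply = 635.55/400 = 1.59 A.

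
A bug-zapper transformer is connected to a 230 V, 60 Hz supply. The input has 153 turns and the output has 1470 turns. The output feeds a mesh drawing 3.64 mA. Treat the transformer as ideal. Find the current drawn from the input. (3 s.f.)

I_in ≈ 0.0350 A

For an ideal transformer I_in N_in = I_out N_out, so I_in = 0.00364 × 1470/153 = 0.0350 A.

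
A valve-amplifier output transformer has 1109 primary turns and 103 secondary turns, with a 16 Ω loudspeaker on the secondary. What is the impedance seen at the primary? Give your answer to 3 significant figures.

Z_p ≈ 1850 Ω

Z_p = (N_p/N_s)² × Z_s = (1109/103)² × 16 = 1850 Ω.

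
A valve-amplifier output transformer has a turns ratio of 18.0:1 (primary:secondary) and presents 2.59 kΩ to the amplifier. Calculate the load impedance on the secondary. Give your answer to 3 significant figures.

Z_s = Z_p/(N_p/N_s)² = 2590/18.0² = 7.99 Ω.

Z_s ≈ 7.99 Ω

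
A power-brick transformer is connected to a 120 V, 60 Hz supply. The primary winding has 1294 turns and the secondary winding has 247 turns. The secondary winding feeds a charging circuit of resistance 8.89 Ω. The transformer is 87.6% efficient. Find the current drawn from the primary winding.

V_s = 120 × 247/1294 = 22.906 V.
I_s = V_s/R = 22.906/8.89 = 2.5766 A.
P_out = V_s I_s = 22.906 × 2.5766 = 59.018 W.
P_in = P_out/η = 59.018/0.876 = 67.372 W.
I_p = P_in/V_p = 67.372/120 = 0.561 A.

I_p ≈ 0.561 A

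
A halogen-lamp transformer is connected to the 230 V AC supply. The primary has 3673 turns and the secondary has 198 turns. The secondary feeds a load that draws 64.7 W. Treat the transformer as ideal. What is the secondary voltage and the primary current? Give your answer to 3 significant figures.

V_s = V_p × N_s/N_p = 230 × 198/3673 = 12.399 V.
I_s = P/V_s = 64.7/12.399 = 5.2183 A.
I_p = I_s × N_s/N_p = 5.2183 × 198/3673 = 0.281 A.

V_s ≈ 12.4 V, I_p ≈ 0.281 A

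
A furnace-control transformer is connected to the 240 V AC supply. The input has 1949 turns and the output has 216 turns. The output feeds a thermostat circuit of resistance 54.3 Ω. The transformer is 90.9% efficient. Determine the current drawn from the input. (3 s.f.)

I_in ≈ 0.0597 A

V_out = 240 × 216/1949 = 26.598 V.
I_out = V_out/R = 26.598/54.3 = 0.48984 A.
P_out = V_out I_out = 26.598 × 0.48984 = 13.029 W.
P_in = P_out/η = 13.029/0.909 = 14.333 W.
I_in = P_in/V_in = 14.333/240 = 0.0597 A.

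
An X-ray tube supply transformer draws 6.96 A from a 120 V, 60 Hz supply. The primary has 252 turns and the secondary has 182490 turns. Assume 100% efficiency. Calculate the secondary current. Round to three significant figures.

I_s ≈ 0.00961 A

I_s/I_p = N_p/N_s, so I_s = 6.96 × 252/182490 = 0.00961 A.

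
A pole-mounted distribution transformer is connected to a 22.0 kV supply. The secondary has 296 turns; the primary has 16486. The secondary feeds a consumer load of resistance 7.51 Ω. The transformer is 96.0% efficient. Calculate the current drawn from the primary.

V_s = 22000 × 296/16486 = 395.00 V.
I_s = V_s/R = 395.00/7.51 = 52.597 A.
P_out = V_s I_s = 395.00 × 52.597 = 20776 W.
P_in = P_out/η = 20776/0.960 = 21641 W.
I_p = P_in/V_p = 21641/22000 = 0.984 A.

I_p ≈ 0.984 A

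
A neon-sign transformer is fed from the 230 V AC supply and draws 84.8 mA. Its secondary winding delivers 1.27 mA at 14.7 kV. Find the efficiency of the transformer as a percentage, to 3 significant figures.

P_in = 230 × 0.0848 = 19.5040 W.
P_out = 14700 × 0.00127 = 18.6690 W.
η = P_out/P_in = 18.6690/19.5040 = 0.957.

η ≈ 95.7%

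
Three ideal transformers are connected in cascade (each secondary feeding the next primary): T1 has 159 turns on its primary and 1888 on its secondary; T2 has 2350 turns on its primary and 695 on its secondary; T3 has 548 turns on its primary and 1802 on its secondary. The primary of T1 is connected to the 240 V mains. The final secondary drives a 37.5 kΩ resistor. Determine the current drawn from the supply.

I_supply ≈ 0.853 A

After T1: V = 240.00 × 1888/159 = 2849.8 V.
After T2: V = 2849.8 × 695/2350 = 842.82 V.
After T3: V = 842.82 × 1802/548 = 2771.5 V.
I_load = 2771.5/37500 = 0.073905 A, so P_out = 2771.5 × 0.073905 = 204.83 W.
All ideal ⇒ P_in = P_out, so I_supply = 204.83/240 = 0.853 A.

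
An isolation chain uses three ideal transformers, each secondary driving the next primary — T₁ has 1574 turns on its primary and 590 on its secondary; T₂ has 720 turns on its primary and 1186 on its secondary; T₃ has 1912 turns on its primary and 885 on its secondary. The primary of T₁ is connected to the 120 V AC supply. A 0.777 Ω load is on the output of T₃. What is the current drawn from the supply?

Secondary of T₁: V = 120.00 × 590/1574 = 44.981 V.
Secondary of T₂: V = 44.981 × 1186/720 = 74.094 V.
Secondary of T₃: V = 74.094 × 885/1912 = 34.295 V.
I_load = 34.295/0.777 = 44.138 A, so P_out = 34.295 × 44.138 = 1513.7 W.
All ideal ⇒ P_in = P_out, so I_supply = 1513.7/120 = 12.6 A.

I_supply ≈ 12.6 A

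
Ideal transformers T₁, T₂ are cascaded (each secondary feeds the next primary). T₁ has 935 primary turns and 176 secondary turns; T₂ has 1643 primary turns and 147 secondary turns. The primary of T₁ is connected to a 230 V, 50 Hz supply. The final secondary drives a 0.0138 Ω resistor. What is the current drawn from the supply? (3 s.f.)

Secondary of T₁: V = 230.00 × 176/935 = 43.294 V.
Secondary of T₂: V = 43.294 × 147/1643 = 3.8735 V.
I_load = 3.8735/0.0138 = 280.69 A, so P_out = 3.8735 × 280.69 = 1087.3 W.
All ideal ⇒ P_in = P_out, so I_supply = 1087.3/230 = 4.73 A.

I_supply ≈ 4.73 A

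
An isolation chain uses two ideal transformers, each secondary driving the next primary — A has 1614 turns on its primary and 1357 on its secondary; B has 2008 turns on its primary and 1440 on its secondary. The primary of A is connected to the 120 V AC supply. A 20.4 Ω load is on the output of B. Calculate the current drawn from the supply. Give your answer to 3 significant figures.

Secondary of A: V = 120.00 × 1357/1614 = 100.89 V.
Secondary of B: V = 100.89 × 1440/2008 = 72.353 V.
I_load = 72.353/20.4 = 3.5467 A, so P_out = 72.353 × 3.5467 = 256.62 W.
All ideal ⇒ P_in = P_out, so I_supply = 256.62/120 = 2.14 A.

I_supply ≈ 2.14 A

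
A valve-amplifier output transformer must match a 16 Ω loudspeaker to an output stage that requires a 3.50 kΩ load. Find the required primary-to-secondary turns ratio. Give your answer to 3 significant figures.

Z_p/Z_s = (N_p/N_s)², so N_p/N_s = √(3500/16) = √219 = 14.8.

N_p/N_s ≈ 14.8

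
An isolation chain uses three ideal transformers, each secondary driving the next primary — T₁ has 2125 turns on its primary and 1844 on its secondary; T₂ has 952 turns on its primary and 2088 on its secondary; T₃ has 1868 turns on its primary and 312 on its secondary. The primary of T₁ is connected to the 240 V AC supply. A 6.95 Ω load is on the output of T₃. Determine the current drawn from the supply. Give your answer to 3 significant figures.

I_supply ≈ 3.49 A

Secondary of T₁: V = 240.00 × 1844/2125 = 208.26 V.
Secondary of T₂: V = 208.26 × 2088/952 = 456.78 V.
Secondary of T₃: V = 456.78 × 312/1868 = 76.293 V.
I_load = 76.293/6.95 = 10.977 A, so P_out = 76.293 × 10.977 = 837.50 W.
All ideal ⇒ P_in = P_out, so I_supply = 837.50/240 = 3.49 A.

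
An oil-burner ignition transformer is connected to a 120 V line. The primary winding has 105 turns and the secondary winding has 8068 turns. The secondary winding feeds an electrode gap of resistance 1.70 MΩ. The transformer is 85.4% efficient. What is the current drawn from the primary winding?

I_p ≈ 0.488 A

V_s = 120 × 8068/105 = 9220.6 V.
I_s = V_s/R = 9220.6/(1.70×10^6) = 0.0054239 A.
P_out = V_s I_s = 9220.6 × 0.0054239 = 50.011 W.
P_in = P_out/η = 50.011/0.854 = 58.561 W.
I_p = P_in/V_p = 58.561/120 = 0.488 A.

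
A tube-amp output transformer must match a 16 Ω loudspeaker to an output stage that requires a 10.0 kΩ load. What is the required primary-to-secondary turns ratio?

N_p/N_s ≈ 25.0

Z_p/Z_s = (N_p/N_s)², so N_p/N_s = √(10000/16) = √625 = 25.0.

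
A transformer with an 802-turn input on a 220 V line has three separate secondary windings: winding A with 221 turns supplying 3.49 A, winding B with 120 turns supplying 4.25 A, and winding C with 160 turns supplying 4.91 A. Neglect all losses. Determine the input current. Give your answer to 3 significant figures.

I_in ≈ 2.58 A

V_A = 220 × 221/802 = 60.623 V; V_B = 220 × 120/802 = 32.918 V; V_C = 220 × 160/802 = 43.890 V.
P_out = V_A I_A + V_B I_B + V_C I_C = 60.623×3.49 + 32.918×4.25 + 43.890×4.91 = 211.58 + 139.90 + 215.50 = 566.98 W.
Ideal ⇒ P_in = P_out, so I_in = P_out/V_in = 566.98/220 = 2.58 A.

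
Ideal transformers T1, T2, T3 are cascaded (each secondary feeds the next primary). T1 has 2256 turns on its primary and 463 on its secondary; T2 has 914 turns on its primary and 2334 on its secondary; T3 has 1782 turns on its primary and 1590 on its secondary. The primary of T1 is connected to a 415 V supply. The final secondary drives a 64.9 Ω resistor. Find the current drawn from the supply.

Secondary of T1: V = 415.00 × 463/2256 = 85.171 V.
Secondary of T2: V = 85.171 × 2334/914 = 217.49 V.
Secondary of T3: V = 217.49 × 1590/1782 = 194.06 V.
I_load = 194.06/64.9 = 2.9901 A, so P_out = 194.06 × 2.9901 = 580.26 W.
All ideal ⇒ P_in = P_out, so I_supply = 580.26/415 = 1.40 A.

I_supply ≈ 1.40 A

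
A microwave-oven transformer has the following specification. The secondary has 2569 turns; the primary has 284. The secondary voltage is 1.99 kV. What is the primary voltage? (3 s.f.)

V_p ≈ 220 V

V_p/V_s = N_p/N_s, so V_p = 1990 × 284/2569 = 220 V.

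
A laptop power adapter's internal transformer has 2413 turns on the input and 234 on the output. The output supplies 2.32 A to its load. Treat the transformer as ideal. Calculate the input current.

I_in ≈ 0.225 A

For an ideal transformer I_in/I_out = N_out/N_in, so I_in = 2.32 × 234/2413 = 0.225 A.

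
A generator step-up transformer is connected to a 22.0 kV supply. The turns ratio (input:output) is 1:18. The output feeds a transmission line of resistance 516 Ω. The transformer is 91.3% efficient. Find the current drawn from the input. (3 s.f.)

I_in ≈ 15100 A

V_out = 22000 × 18/1 = 396000 V.
I_out = V_out/R = 396000/516 = 767.44 A.
P_out = V_out I_out = 396000 × 767.44 = 3.0391×10^8 W.
P_in = P_out/η = 3.0391×10^8/0.913 = 3.3287×10^8 W.
I_in = P_in/V_in = 3.3287×10^8/22000 = 15100 A.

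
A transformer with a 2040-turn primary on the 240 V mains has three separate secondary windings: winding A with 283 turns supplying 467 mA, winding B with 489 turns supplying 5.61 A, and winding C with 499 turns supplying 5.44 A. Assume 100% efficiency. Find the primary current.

V_A = 240 × 283/2040 = 33.294 V; V_B = 240 × 489/2040 = 57.529 V; V_C = 240 × 499/2040 = 58.706 V.
P_out = V_A I_A + V_B I_B + V_C I_C = 33.294×0.467 + 57.529×5.61 + 58.706×5.44 = 15.548 + 322.74 + 319.36 = 657.65 W.
Ideal ⇒ P_in = P_out, so I_p = P_out/V_p = 657.65/240 = 2.74 A.

I_p ≈ 2.74 A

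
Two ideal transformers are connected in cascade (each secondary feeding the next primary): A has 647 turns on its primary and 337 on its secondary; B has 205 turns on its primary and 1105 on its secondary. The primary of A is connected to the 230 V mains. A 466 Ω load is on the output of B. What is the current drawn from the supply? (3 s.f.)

I_supply ≈ 3.89 A

After A: V = 230.00 × 337/647 = 119.80 V.
After B: V = 119.80 × 1105/205 = 645.75 V.
I_load = 645.75/466 = 1.3857 A, so P_out = 645.75 × 1.3857 = 894.82 W.
All ideal ⇒ P_in = P_out, so I_supply = 894.82/230 = 3.89 A.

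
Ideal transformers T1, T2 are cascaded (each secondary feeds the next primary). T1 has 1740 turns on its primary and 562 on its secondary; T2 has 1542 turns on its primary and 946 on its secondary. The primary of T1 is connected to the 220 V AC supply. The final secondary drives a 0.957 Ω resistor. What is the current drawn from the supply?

I_supply ≈ 9.03 A

Secondary of T1: V = 220.00 × 562/1740 = 71.057 V.
Secondary of T2: V = 71.057 × 946/1542 = 43.593 V.
I_load = 43.593/0.957 = 45.552 A, so P_out = 43.593 × 45.552 = 1985.7 W.
All ideal ⇒ P_in = P_out, so I_supply = 1985.7/220 = 9.03 A.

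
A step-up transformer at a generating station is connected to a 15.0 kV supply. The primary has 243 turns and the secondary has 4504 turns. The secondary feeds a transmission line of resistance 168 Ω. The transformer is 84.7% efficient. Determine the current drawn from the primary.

V_s = 15000 × 4504/243 = 278020 V.
I_s = V_s/R = 278020/168 = 1654.9 A.
P_out = V_s I_s = 278020 × 1654.9 = 4.6011×10^8 W.
P_in = P_out/η = 4.6011×10^8/0.847 = 5.4322×10^8 W.
I_p = P_in/V_p = 5.4322×10^8/15000 = 36200 A.

I_p ≈ 36200 A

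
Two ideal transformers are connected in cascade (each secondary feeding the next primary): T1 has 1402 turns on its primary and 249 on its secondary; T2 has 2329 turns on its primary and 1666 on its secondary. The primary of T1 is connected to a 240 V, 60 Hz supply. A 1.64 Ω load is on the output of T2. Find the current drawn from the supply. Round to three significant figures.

Secondary of T1: V = 240.00 × 249/1402 = 42.625 V.
Secondary of T2: V = 42.625 × 1666/2329 = 30.491 V.
I_load = 30.491/1.64 = 18.592 A, so P_out = 30.491 × 18.592 = 566.88 W.
All ideal ⇒ P_in = P_out, so I_supply = 566.88/240 = 2.36 A.

I_supply ≈ 2.36 A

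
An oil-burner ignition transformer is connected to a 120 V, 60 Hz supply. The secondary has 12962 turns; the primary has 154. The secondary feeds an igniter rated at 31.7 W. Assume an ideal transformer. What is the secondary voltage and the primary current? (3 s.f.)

V_s = V_p × N_s/N_p = 120 × 12962/154 = 10100 V.
I_s = P/V_s = 31.7/10100 = 0.0031385 A.
I_p = I_s × N_s/N_p = 0.0031385 × 12962/154 = 0.264 A.

V_s ≈ 10100 V, I_p ≈ 0.264 A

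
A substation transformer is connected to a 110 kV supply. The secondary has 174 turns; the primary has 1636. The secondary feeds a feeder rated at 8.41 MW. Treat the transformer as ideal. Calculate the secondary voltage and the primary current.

V_s = V_p × N_s/N_p = 110000 × 174/1636 = 11699 V.
I_s = P/V_s = 8.41×10^6/11699 = 718.85 A.
I_p = I_s × N_s/N_p = 718.85 × 174/1636 = 76.5 A.

V_s ≈ 11700 V, I_p ≈ 76.5 A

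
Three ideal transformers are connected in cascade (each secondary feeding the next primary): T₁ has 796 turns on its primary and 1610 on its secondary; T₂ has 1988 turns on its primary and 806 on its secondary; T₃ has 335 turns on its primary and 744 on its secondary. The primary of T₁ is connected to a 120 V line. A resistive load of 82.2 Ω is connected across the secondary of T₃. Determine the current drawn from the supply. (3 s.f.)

After T₁: V = 120.00 × 1610/796 = 242.71 V.
After T₂: V = 242.71 × 806/1988 = 98.404 V.
After T₃: V = 98.404 × 744/335 = 218.54 V.
I_load = 218.54/82.2 = 2.6587 A, so P_out = 218.54 × 2.6587 = 581.05 W.
All ideal ⇒ P_in = P_out, so I_supply = 581.05/120 = 4.84 A.

I_supply ≈ 4.84 A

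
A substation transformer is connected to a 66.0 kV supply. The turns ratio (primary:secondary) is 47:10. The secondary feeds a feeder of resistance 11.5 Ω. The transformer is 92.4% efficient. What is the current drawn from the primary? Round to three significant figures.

I_p ≈ 281 A

V_s = 66000 × 10/47 = 14043 V.
I_s = V_s/R = 14043/11.5 = 1221.1 A.
P_out = V_s I_s = 14043 × 1221.1 = 1.7147×10^7 W.
P_in = P_out/η = 1.7147×10^7/0.924 = 1.8558×10^7 W.
I_p = P_in/V_p = 1.8558×10^7/66000 = 281 A.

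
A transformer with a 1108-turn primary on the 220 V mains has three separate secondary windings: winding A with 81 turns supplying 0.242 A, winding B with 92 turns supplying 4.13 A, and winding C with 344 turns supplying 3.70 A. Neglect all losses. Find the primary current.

I_p ≈ 1.51 A

V_A = 220 × 81/1108 = 16.083 V; V_B = 220 × 92/1108 = 18.267 V; V_C = 220 × 344/1108 = 68.303 V.
P_out = V_A I_A + V_B I_B + V_C I_C = 16.083×0.242 + 18.267×4.13 + 68.303×3.70 = 3.8921 + 75.443 + 252.72 = 332.06 W.
Ideal ⇒ P_in = P_out, so I_p = P_out/V_p = 332.06/220 = 1.51 A.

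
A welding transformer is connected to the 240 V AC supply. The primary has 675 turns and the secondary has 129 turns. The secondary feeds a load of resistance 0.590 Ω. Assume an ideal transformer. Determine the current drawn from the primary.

I_p ≈ 14.9 A

V_s = V_p × N_s/N_p = 240 × 129/675 = 45.867 V.
I_s = V_s/R = 45.867/0.590 = 77.740 A.
For an ideal transformer I_p N_p = I_s N_s, so I_p = 77.740 × 129/675 = 14.9 A.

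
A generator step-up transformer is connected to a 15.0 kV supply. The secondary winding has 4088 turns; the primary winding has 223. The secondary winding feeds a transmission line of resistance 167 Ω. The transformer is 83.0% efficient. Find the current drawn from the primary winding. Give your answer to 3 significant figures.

V_s = 15000 × 4088/223 = 274980 V.
I_s = V_s/R = 274980/167 = 1646.6 A.
P_out = V_s I_s = 274980 × 1646.6 = 4.5277×10^8 W.
P_in = P_out/η = 4.5277×10^8/0.830 = 5.4551×10^8 W.
I_p = P_in/V_p = 5.4551×10^8/15000 = 36400 A.

I_p ≈ 36400 A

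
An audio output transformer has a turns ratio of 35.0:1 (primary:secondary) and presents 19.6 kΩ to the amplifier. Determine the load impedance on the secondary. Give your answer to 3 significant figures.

Z_s = Z_p/(N_p/N_s)² = 19600/35.0² = 16.0 Ω.

Z_s ≈ 16.0 Ω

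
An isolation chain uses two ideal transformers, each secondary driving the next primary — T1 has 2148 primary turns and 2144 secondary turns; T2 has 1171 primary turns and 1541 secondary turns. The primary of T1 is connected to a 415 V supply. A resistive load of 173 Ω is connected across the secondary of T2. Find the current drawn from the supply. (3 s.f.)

After T1: V = 415.00 × 2144/2148 = 414.23 V.
After T2: V = 414.23 × 1541/1171 = 545.11 V.
I_load = 545.11/173 = 3.1509 A, so P_out = 545.11 × 3.1509 = 1717.6 W.
All ideal ⇒ P_in = P_out, so I_supply = 1717.6/415 = 4.14 A.

I_supply ≈ 4.14 A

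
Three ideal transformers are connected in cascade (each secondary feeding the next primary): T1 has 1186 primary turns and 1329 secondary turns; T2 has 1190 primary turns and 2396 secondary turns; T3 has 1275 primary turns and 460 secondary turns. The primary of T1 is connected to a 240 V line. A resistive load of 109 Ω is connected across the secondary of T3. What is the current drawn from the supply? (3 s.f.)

I_supply ≈ 1.46 A

Secondary of T1: V = 240.00 × 1329/1186 = 268.94 V.
Secondary of T2: V = 268.94 × 2396/1190 = 541.49 V.
Secondary of T3: V = 541.49 × 460/1275 = 195.36 V.
I_load = 195.36/109 = 1.7923 A, so P_out = 195.36 × 1.7923 = 350.15 W.
All ideal ⇒ P_in = P_out, so I_supply = 350.15/240 = 1.46 A.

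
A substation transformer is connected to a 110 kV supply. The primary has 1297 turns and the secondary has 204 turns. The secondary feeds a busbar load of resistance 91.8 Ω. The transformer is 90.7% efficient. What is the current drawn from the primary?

I_p ≈ 32.7 A

V_s = 110000 × 204/1297 = 17301 V.
I_s = V_s/R = 17301/91.8 = 188.47 A.
P_out = V_s I_s = 17301 × 188.47 = 3.2608×10^6 W.
P_in = P_out/η = 3.2608×10^6/0.907 = 3.5951×10^6 W.
I_p = P_in/V_p = 3.5951×10^6/110000 = 32.7 A.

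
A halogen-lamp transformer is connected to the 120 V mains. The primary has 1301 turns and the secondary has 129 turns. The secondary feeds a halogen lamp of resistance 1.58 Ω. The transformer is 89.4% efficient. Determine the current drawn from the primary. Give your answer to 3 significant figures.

I_p ≈ 0.835 A

V_s = 120 × 129/1301 = 11.899 V.
I_s = V_s/R = 11.899/1.58 = 7.5307 A.
P_out = V_s I_s = 11.899 × 7.5307 = 89.605 W.
P_in = P_out/η = 89.605/0.894 = 100.23 W.
I_p = P_in/V_p = 100.23/120 = 0.835 A.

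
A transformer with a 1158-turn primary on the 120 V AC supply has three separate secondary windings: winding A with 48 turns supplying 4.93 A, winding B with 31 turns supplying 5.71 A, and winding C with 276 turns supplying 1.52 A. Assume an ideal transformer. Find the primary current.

V_A = 120 × 48/1158 = 4.9741 V; V_B = 120 × 31/1158 = 3.2124 V; V_C = 120 × 276/1158 = 28.601 V.
P_out = V_A I_A + V_B I_B + V_C I_C = 4.9741×4.93 + 3.2124×5.71 + 28.601×1.52 = 24.522 + 18.343 + 43.474 = 86.339 W.
Ideal ⇒ P_in = P_out, so I_p = P_out/V_p = 86.339/120 = 0.719 A.

I_p ≈ 0.719 A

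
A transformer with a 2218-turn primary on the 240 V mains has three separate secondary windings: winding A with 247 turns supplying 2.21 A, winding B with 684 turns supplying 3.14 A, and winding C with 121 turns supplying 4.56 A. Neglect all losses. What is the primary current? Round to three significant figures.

I_p ≈ 1.46 A

V_A = 240 × 247/2218 = 26.727 V; V_B = 240 × 684/2218 = 74.013 V; V_C = 240 × 121/2218 = 13.093 V.
P_out = V_A I_A + V_B I_B + V_C I_C = 26.727×2.21 + 74.013×3.14 + 13.093×4.56 = 59.066 + 232.40 + 59.704 = 351.17 W.
Ideal ⇒ P_in = P_out, so I_p = P_out/V_p = 351.17/240 = 1.46 A.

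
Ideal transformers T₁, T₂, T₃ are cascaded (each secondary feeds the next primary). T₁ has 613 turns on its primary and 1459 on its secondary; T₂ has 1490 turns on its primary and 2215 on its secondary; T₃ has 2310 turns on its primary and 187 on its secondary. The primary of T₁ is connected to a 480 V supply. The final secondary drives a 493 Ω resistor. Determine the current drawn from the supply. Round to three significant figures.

I_supply ≈ 0.0799 A

After T₁: V = 480.00 × 1459/613 = 1142.4 V.
After T₂: V = 1142.4 × 2215/1490 = 1698.3 V.
After T₃: V = 1698.3 × 187/2310 = 137.48 V.
I_load = 137.48/493 = 0.27887 A, so P_out = 137.48 × 0.27887 = 38.341 W.
All ideal ⇒ P_in = P_out, so I_supply = 38.341/480 = 0.0799 A.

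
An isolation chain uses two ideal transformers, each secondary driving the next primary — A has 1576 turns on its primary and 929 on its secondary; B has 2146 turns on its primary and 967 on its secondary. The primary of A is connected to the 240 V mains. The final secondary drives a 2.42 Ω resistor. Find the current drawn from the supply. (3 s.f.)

I_supply ≈ 7.00 A

After A: V = 240.00 × 929/1576 = 141.47 V.
After B: V = 141.47 × 967/2146 = 63.748 V.
I_load = 63.748/2.42 = 26.342 A, so P_out = 63.748 × 26.342 = 1679.3 W.
All ideal ⇒ P_in = P_out, so I_supply = 1679.3/240 = 7.00 A.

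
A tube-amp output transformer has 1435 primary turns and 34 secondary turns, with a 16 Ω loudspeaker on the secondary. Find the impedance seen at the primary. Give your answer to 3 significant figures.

Z_p ≈ 28500 Ω

Z_p = (N_p/N_s)² × Z_s = (1435/34)² × 16 = 28500 Ω.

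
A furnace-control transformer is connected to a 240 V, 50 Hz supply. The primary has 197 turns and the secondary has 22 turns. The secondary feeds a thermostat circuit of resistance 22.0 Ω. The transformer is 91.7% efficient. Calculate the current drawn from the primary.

V_s = 240 × 22/197 = 26.802 V.
I_s = V_s/R = 26.802/22.0 = 1.2183 A.
P_out = V_s I_s = 26.802 × 1.2183 = 32.652 W.
P_in = P_out/η = 32.652/0.917 = 35.608 W.
I_p = P_in/V_p = 35.608/240 = 0.148 A.

I_p ≈ 0.148 A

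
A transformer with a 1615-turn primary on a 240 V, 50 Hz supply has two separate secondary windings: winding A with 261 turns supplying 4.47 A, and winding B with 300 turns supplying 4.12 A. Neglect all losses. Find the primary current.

I_p ≈ 1.49 A

V_A = 240 × 261/1615 = 38.786 V; V_B = 240 × 300/1615 = 44.582 V.
P_out = V_A I_A + V_B I_B = 38.786×4.47 + 44.582×4.12 = 173.38 + 183.68 = 357.05 W.
Ideal ⇒ P_in = P_out, so I_p = P_out/V_p = 357.05/240 = 1.49 A.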